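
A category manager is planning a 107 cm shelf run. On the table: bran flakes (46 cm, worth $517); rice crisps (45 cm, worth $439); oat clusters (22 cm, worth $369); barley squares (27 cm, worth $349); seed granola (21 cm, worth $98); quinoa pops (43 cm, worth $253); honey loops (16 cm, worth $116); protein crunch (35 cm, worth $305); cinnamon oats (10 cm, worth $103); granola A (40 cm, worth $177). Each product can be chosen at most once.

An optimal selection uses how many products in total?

The maximum weekly sales within 107 cm is 1338.
One optimal bundle: bran flakes + oat clusters + barley squares + cinnamon oats (105 cm).
All optima have 4 products.

4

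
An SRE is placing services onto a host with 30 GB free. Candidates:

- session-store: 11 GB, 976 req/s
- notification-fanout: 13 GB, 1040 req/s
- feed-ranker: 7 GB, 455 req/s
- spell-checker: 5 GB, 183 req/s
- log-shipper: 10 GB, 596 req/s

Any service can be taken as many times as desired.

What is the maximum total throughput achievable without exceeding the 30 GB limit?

2407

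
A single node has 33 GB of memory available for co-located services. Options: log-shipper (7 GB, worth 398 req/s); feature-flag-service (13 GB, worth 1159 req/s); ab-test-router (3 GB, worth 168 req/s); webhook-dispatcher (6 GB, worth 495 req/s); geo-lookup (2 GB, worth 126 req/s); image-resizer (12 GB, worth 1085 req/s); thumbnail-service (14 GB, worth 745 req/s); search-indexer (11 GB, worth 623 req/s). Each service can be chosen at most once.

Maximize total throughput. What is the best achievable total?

2865

Density check — image-resizer 90.42, feature-flag-service 89.15, webhook-dispatcher 82.50, geo-lookup 63.00 are the best per GB.
Feature-flag-service + webhook-dispatcher + geo-lookup + image-resizer uses 33 of the 33 GB and totals 2865.
Every other selection either busts 33 GB or fails to beat 2865.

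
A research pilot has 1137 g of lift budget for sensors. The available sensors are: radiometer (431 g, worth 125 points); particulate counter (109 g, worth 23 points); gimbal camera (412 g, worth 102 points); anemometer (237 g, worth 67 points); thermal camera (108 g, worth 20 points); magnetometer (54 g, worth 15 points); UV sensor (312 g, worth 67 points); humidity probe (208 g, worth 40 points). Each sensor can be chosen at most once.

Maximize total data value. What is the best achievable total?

309

Best packing: radiometer + gimbal camera + anemometer + magnetometer — 1134 g, 309 total.
That's the maximum — no swap from here does better than 309.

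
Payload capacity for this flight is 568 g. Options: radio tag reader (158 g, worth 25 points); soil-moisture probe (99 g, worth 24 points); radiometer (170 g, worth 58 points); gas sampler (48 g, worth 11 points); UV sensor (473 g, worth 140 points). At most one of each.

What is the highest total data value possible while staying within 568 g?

151

A density-first pass picks radio tag reader + soil-moisture probe + radiometer + gas sampler — 118 at 475 g.
The 427 g tied up in radio tag reader and soil-moisture probe and radiometer is better spent on UV sensor — total rises to 151 (521 g).
That's the maximum — no swap from here does better than 151.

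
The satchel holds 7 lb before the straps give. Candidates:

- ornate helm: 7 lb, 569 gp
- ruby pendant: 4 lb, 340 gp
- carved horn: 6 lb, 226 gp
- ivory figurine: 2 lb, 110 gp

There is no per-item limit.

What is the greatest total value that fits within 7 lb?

A density-first pass picks ruby pendant + ivory figurine — 450 at 6 lb.
The 6 lb tied up in ruby pendant and ivory figurine is better spent on ornate helm — total rises to 569 (7 lb).
That's the maximum — no swap from here does better than 569.

569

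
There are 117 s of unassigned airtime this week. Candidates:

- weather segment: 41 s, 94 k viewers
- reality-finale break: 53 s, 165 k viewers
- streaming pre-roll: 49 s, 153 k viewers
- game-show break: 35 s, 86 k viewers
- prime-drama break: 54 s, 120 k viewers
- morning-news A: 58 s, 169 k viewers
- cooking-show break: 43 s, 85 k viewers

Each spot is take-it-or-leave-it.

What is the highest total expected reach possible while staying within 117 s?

334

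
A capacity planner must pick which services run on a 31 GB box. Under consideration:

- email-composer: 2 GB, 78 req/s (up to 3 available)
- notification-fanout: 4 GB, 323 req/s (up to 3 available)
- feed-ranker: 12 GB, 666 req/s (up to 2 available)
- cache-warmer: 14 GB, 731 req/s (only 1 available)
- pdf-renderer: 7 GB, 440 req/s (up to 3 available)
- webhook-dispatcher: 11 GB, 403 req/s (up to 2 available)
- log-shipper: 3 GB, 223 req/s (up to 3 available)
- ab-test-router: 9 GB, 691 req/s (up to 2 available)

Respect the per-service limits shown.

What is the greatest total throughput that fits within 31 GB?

The ratio heuristic lands on 3×notification-fanout + 2×ab-test-router (2351) but leaves 1 GB idle.
Replace 2×notification-fanout with 3×log-shipper: the trade gains 23 net, giving 2374 at 31 GB.
Every other selection either busts 31 GB or exceeds an availability limit or fails to beat 2374.

2374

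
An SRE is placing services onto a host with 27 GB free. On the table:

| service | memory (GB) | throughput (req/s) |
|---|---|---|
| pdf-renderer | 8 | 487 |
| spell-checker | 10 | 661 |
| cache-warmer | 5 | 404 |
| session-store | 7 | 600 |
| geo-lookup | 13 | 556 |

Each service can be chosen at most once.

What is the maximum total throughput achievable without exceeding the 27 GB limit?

Filling by ratio: spell-checker + cache-warmer + session-store for 1665, with 5 GB left unused.
The 5 GB tied up in cache-warmer is better spent on pdf-renderer — total rises to 1748 (25 GB).
An exhaustive check of the 32 subsets confirms 1748.

1748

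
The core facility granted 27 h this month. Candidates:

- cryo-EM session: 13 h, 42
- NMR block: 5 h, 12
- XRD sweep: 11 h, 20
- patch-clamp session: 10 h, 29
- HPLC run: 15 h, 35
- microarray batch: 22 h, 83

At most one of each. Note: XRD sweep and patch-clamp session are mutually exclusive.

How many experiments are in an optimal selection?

2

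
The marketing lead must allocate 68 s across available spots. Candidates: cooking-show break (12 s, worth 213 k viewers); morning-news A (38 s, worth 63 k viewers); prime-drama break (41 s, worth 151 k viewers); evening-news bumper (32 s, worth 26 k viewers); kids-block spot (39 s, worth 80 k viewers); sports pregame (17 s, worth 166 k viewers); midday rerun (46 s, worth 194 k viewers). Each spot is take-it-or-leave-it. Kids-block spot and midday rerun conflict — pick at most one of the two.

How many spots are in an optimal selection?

Optimal total is 459.
cooking-show break + kids-block spot + sports pregame hits 459 at 68 s.
All optima have 3 spots.

3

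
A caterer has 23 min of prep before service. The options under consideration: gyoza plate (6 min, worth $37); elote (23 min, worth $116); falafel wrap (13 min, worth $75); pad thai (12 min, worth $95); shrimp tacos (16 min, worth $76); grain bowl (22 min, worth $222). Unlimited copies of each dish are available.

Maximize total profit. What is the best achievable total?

222

Taking grain bowl: 22 min used, 222 in profit.
Nothing else within 23 min beats 222.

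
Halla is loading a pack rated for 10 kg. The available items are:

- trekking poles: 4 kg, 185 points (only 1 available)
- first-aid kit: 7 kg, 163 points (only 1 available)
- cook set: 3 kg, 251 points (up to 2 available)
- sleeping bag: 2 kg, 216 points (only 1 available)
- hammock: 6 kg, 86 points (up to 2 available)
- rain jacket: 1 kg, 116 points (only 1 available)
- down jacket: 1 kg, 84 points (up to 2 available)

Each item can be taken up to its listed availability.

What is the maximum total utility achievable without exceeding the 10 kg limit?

A density-first pass picks cook set + sleeping bag + rain jacket + 2×down jacket — 751 at 8 kg.
The 1 kg tied up in down jacket is better spent on cook set — total rises to 918 (10 kg).
No other feasible combination exceeds 918.

918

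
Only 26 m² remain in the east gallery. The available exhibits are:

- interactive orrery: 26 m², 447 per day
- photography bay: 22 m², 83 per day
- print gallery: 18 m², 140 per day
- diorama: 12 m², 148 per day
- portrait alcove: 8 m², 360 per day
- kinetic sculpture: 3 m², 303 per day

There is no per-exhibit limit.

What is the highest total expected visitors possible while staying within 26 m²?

Best packing: 8×kinetic sculpture — 24 m², 2424 total.
The spare 2 m² is too small for any remaining exhibit, and no exchange beats 2424.

2424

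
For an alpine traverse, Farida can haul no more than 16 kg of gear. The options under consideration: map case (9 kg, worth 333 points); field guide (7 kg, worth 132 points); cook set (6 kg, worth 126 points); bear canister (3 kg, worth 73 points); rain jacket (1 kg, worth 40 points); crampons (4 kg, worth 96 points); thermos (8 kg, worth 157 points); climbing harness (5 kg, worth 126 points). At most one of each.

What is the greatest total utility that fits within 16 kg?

502

Density check — rain jacket 40.00, map case 37.00, climbing harness 25.20 are the best per kg.
A density-first pass picks map case + rain jacket + climbing harness — 499 at 15 kg.
The 6 kg tied up in rain jacket and climbing harness is better spent on bear canister + crampons — total rises to 502 (16 kg).
Next best is map case + cook set + rain jacket at 499 (16 kg) — short by 3.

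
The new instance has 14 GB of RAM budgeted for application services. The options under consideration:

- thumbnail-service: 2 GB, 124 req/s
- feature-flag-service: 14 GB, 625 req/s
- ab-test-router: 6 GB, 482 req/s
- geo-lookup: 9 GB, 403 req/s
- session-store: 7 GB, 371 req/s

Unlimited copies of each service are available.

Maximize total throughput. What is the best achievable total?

Density check — ab-test-router 80.33, thumbnail-service 62.00, session-store 53.00, geo-lookup 44.78 are the best per GB.
Thumbnail-service + 2×ab-test-router uses 14 of the 14 GB and totals 1088.

1088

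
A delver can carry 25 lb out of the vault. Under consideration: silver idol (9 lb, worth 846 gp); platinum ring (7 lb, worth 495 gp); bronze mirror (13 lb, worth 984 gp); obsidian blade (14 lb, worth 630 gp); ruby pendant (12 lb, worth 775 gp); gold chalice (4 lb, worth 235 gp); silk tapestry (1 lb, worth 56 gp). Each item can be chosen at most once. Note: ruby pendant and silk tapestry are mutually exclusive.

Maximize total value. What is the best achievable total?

1886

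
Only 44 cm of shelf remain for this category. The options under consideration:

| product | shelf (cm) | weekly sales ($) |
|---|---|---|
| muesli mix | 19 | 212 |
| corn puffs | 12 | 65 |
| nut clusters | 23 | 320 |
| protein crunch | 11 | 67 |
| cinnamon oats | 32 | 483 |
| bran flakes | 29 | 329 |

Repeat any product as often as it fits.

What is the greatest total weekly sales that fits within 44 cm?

Ranking by ratio (weekly sales/cm): cinnamon oats 15.09, nut clusters 13.91, bran flakes 11.34.
The ratio ordering already packs tightly: protein crunch + cinnamon oats, 43 cm, 550.
That's the maximum — no swap from here does better than 550.

550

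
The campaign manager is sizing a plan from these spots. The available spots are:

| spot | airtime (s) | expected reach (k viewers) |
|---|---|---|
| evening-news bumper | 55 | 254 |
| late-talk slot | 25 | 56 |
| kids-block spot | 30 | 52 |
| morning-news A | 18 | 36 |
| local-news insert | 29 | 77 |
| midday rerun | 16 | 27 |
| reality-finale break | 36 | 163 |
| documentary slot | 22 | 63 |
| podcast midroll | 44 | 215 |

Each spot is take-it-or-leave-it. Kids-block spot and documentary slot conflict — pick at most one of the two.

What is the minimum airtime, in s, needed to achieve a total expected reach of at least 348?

Minimise s subject to total expected reach ≥ 348.
reality-finale break + podcast midroll: 378 expected reach at 80 s.
Any bundle with less than 80 s falls short of 348.

80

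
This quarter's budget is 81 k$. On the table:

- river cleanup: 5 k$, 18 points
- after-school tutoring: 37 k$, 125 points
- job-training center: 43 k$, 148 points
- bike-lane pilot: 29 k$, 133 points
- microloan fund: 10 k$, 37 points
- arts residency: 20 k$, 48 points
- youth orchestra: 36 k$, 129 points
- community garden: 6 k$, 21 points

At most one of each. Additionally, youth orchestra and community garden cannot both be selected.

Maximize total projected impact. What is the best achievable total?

317

River cleanup + bike-lane pilot + microloan fund + youth orchestra uses 80 of the 81 k$ and totals 317.
The spare 1 k$ is too small for any remaining project, and no feasible exchange beats 317.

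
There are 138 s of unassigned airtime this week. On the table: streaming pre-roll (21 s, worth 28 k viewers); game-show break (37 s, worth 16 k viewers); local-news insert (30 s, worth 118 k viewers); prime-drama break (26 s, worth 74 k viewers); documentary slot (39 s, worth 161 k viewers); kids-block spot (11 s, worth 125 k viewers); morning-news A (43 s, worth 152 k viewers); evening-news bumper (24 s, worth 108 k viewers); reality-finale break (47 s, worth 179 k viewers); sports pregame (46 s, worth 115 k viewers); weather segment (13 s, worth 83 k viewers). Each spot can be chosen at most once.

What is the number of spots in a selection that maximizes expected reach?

5

Optimal total is 656.
One optimal bundle: documentary slot + kids-block spot + evening-news bumper + reality-finale break + weather segment (134 s).
Any selection reaching 656 contains exactly 5 spots.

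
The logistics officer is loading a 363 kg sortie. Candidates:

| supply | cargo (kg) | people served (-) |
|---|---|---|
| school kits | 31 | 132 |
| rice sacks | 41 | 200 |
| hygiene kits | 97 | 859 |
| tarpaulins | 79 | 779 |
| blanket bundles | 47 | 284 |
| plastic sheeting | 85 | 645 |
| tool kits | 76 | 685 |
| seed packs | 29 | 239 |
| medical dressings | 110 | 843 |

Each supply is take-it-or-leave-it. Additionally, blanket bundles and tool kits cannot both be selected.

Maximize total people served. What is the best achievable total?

By people served per kg: tarpaulins 9.86, tool kits 9.01, hygiene kits 8.86 lead.
Hygiene kits + tarpaulins + tool kits + medical dressings uses 362 of the 363 kg and totals 3166.
The closest alternative, hygiene kits + tarpaulins + blanket bundles + seed packs + medical dressings, reaches only 3004.

3166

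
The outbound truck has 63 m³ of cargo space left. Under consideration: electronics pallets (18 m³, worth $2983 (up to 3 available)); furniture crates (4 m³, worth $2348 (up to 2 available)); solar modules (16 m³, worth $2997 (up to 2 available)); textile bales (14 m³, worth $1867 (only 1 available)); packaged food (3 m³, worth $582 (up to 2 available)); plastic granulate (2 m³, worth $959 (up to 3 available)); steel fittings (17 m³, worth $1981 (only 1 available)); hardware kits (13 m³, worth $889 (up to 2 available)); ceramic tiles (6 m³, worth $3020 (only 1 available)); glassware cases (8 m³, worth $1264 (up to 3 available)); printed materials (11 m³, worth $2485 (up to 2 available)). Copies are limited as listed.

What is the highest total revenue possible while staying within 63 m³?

19142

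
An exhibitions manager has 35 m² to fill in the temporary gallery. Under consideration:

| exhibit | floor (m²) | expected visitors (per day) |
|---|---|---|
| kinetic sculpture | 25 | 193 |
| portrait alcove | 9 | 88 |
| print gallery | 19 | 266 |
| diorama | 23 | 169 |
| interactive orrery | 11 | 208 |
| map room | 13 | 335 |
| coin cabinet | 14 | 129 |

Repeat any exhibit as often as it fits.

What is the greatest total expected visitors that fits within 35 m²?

Density check — map room 25.77, interactive orrery 18.91, print gallery 14.00 are the best per m².
Taking portrait alcove + 2×map room: 35 m² used, 758 in expected visitors.
Every other selection either busts 35 m² or fails to beat 758.

758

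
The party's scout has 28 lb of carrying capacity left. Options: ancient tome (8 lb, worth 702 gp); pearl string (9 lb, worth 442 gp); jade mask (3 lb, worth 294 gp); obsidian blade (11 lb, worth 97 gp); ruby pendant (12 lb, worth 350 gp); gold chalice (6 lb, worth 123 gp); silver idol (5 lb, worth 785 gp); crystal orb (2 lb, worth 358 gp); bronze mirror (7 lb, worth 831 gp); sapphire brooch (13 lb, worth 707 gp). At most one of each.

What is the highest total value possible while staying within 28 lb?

2970

By value per lb: crystal orb 179.00, silver idol 157.00, bronze mirror 118.71, jade mask 98.00 lead.
Ancient tome + jade mask + silver idol + crystal orb + bronze mirror uses 25 of the 28 lb and totals 2970.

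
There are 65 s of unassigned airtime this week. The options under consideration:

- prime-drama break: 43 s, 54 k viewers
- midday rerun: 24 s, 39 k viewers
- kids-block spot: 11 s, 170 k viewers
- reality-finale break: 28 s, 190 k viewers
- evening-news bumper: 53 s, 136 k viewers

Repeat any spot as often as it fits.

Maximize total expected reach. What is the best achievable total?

850

Ranking by ratio (expected reach/s): kids-block spot 15.45, reality-finale break 6.79, evening-news bumper 2.57.
Taking 5×kids-block spot: 55 s used, 850 in expected reach.
Nothing else within 65 s beats 850.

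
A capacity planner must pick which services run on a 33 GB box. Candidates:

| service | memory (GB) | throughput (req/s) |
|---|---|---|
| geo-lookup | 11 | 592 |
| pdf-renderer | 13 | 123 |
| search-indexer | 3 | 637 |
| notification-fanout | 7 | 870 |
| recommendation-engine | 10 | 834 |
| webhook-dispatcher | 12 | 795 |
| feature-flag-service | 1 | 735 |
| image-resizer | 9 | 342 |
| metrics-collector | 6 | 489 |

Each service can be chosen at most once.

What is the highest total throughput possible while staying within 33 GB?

Taking the top-ratio services first gives search-indexer + notification-fanout + recommendation-engine + feature-flag-service + metrics-collector for 3565 (27 GB).
Replace metrics-collector with webhook-dispatcher: the trade gains 306 net, giving 3871 at 33 GB.

3871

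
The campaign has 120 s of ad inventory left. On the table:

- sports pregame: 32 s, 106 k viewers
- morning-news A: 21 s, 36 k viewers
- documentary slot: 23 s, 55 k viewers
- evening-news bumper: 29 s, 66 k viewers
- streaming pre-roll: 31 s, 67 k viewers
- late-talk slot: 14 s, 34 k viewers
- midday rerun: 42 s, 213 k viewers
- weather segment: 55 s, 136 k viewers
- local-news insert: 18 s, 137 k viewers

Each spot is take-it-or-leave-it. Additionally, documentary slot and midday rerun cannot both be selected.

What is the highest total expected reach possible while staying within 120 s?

492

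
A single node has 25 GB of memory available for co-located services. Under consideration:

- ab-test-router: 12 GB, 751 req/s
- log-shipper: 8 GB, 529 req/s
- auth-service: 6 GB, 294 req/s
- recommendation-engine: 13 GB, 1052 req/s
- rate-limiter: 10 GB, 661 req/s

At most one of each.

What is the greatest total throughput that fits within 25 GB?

Filling by ratio: log-shipper + recommendation-engine for 1581, with 4 GB left unused.
Replace log-shipper with ab-test-router: the trade gains 222 net, giving 1803 at 25 GB.
The closest alternative, recommendation-engine + rate-limiter, reaches only 1713.

1803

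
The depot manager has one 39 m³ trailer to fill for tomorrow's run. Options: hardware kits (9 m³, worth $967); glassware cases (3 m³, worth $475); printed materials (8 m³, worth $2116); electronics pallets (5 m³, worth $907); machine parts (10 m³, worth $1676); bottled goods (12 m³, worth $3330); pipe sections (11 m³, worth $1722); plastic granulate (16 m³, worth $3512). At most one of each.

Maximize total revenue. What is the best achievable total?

Ranking by ratio (revenue/m³): bottled goods 277.50, printed materials 264.50, plastic granulate 219.50, electronics pallets 181.40.
Best packing: glassware cases + printed materials + bottled goods + plastic granulate — 39 m³, 9433 total.

9433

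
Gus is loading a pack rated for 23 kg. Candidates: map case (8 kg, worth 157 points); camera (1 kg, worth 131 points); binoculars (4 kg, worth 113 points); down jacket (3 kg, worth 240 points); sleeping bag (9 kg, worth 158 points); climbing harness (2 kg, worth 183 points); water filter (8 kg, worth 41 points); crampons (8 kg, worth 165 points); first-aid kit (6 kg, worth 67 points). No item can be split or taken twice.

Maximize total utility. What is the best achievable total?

Ranking by ratio (utility/kg): camera 131.00, climbing harness 91.50, down jacket 80.00.
Filling by ratio: camera + binoculars + down jacket + climbing harness + crampons for 832, with 5 kg left unused.
Dropping binoculars frees 4 kg; slotting in sleeping bag (9 kg) lifts the total to 877 at 23 kg.

877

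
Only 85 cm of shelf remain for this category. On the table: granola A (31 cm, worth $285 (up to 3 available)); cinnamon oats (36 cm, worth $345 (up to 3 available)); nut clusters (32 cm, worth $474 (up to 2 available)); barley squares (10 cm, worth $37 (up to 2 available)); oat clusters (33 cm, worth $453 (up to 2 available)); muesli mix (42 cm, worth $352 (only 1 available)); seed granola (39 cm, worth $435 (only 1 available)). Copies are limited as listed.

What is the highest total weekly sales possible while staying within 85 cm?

1022

Taking 2×nut clusters + 2×barley squares: 84 cm used, 1022 in weekly sales.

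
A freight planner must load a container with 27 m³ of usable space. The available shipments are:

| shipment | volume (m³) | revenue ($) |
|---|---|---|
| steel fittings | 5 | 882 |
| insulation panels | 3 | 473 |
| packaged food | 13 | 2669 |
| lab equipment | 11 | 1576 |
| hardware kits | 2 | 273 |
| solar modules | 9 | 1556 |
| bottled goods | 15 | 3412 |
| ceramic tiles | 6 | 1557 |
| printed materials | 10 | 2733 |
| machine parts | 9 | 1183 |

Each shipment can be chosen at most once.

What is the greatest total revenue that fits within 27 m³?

Ranking by ratio (revenue/m³): printed materials 273.30, ceramic tiles 259.50, bottled goods 227.47.
Filling by ratio: steel fittings + insulation panels + hardware kits + ceramic tiles + printed materials for 5918, with 1 m³ left unused.
Dropping steel fittings and insulation panels and ceramic tiles frees 14 m³; slotting in bottled goods (15 m³) lifts the total to 6418 at 27 m³.

6418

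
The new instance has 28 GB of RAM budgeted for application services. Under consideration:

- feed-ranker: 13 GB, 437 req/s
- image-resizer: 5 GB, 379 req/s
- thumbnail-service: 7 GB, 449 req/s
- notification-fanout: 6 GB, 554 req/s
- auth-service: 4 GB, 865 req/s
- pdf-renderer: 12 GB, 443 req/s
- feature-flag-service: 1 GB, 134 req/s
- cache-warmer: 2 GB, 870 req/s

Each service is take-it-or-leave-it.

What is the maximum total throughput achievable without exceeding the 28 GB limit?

3251

Ranking by ratio (throughput/GB): cache-warmer 435.00, auth-service 216.25, feature-flag-service 134.00.
The ratio ordering already packs tightly: image-resizer + thumbnail-service + notification-fanout + auth-service + feature-flag-service + cache-warmer, 25 GB, 3251.
That's the maximum — no swap from here does better than 3251.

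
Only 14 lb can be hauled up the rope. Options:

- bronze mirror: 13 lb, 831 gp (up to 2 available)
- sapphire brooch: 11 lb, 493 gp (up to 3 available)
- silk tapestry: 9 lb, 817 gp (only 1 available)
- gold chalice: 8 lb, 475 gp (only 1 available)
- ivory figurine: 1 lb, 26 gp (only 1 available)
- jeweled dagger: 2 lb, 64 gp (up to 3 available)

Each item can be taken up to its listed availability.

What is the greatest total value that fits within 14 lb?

Best packing: silk tapestry + ivory figurine + 2×jeweled dagger — 14 lb, 971 total.
No other feasible combination exceeds 971.

971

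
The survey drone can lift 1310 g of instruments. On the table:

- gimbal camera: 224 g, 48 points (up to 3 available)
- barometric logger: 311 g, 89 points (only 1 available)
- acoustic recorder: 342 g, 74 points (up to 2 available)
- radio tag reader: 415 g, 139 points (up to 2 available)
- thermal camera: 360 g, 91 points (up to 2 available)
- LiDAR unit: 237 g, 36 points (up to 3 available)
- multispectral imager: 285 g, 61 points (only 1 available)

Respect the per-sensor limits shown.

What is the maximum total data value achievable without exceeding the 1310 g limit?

374

A density-first pass picks barometric logger + 2×radio tag reader — 367 at 1141 g.
The 311 g tied up in barometric logger is better spent on 2×gimbal camera — total rises to 374 (1278 g).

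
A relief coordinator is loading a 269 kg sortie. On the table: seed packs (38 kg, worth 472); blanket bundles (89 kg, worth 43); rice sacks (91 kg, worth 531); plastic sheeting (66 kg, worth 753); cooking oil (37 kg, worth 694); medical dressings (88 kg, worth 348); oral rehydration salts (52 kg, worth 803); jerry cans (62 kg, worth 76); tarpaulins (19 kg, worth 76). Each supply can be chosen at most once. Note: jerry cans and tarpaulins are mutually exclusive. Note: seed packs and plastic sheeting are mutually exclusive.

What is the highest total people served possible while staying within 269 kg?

2857

Density check — cooking oil 18.76, oral rehydration salts 15.44, seed packs 12.42 are the best per kg.
Rice sacks + plastic sheeting + cooking oil + oral rehydration salts + tarpaulins uses 265 of the 269 kg and totals 2857.
No other feasible combination exceeds 2857.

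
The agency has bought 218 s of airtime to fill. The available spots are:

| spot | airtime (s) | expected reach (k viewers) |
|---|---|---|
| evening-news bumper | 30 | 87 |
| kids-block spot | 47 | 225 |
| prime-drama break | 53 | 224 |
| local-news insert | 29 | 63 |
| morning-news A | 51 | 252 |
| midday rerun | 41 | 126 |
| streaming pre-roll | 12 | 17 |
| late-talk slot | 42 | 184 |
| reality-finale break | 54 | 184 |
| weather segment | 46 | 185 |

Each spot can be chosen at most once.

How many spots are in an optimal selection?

5

The maximum expected reach within 218 s is 933.
For example evening-news bumper + kids-block spot + morning-news A + late-talk slot + weather segment achieves it, using 216 s.
All optima have 5 spots.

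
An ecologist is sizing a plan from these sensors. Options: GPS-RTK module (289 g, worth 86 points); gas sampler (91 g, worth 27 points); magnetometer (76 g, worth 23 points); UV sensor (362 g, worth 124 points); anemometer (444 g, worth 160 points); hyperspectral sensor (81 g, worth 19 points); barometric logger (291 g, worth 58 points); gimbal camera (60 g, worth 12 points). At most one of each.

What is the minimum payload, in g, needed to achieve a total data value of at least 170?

Look for the lowest-payload combination reaching 170.
anemometer + gimbal camera reaches 172 using 504 g.
No combination under 504 g hits 170.

504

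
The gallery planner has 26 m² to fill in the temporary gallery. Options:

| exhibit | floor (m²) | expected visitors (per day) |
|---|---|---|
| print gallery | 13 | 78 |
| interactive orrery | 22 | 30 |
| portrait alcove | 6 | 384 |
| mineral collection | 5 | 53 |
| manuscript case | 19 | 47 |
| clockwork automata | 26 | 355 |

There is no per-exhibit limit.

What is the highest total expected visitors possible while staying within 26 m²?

1536

Taking 4×portrait alcove: 24 m² used, 1536 in expected visitors.
Every other selection either busts 26 m² or fails to beat 1536.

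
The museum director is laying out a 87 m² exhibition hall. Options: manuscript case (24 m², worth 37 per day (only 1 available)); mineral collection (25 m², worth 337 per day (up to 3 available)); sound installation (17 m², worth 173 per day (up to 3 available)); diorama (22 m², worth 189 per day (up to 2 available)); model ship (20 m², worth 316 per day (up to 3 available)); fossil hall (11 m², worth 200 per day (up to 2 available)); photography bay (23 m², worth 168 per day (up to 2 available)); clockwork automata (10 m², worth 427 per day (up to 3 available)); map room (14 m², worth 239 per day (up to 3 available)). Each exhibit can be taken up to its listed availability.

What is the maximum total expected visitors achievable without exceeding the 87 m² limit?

The ratio heuristic lands on 2×fossil hall + 3×clockwork automata + 2×map room (2159) but leaves 7 m² idle.
Dropping map room frees 14 m²; slotting in model ship (20 m²) lifts the total to 2236 at 86 m².

2236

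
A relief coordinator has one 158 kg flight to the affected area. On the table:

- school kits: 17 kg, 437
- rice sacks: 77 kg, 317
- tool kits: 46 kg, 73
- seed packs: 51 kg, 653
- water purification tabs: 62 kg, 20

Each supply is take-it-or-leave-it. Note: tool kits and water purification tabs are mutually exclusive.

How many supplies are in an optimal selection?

Best achievable people served is 1407.
One optimal bundle: school kits + rice sacks + seed packs (145 kg).
Any selection reaching 1407 contains exactly 3 supplies.

3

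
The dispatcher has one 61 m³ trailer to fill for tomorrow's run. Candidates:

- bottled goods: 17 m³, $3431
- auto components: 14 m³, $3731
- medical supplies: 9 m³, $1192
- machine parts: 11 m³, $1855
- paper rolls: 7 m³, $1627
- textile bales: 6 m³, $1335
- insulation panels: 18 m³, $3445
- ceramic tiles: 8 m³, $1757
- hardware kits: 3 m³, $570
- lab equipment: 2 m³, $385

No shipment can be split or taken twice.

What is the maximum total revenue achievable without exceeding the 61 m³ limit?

Greedy by ratio would take bottled goods + auto components + paper rolls + textile bales + ceramic tiles + hardware kits + lab equipment: 57 m³ used, total 12836.
Replace textile bales and ceramic tiles with insulation panels: the trade gains 353 net, giving 13189 at 61 m³.
Next best is bottled goods + auto components + medical supplies + paper rolls + textile bales + ceramic tiles at 13073 (61 m³) — short by 116.

13189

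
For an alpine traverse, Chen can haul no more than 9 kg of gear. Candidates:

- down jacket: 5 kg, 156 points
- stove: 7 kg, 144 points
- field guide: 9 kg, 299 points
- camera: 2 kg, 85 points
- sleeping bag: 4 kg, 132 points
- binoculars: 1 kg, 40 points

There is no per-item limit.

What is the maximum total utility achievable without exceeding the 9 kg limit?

By utility per kg: camera 42.50, binoculars 40.00, field guide 33.22 lead.
Taking 4×camera + binoculars: 9 kg used, 380 in utility.
That's the maximum — no swap from here does better than 380.

380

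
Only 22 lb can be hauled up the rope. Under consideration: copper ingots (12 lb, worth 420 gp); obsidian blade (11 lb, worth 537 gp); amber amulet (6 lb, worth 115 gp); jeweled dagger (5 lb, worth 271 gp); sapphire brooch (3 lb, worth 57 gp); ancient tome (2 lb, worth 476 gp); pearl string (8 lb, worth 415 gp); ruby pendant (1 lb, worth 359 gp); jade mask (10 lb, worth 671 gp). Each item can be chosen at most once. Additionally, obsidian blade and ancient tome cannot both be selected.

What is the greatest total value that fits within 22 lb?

By value per lb: ruby pendant 359.00, ancient tome 238.00, jade mask 67.10 lead.
A density-first pass picks jeweled dagger + sapphire brooch + ancient tome + ruby pendant + jade mask — 1834 at 21 lb.
Replace jeweled dagger and sapphire brooch with pearl string: the trade gains 87 net, giving 1921 at 21 lb.
Runner-up jeweled dagger + sapphire brooch + ancient tome + ruby pendant + jade mask tops out at 1834.

1921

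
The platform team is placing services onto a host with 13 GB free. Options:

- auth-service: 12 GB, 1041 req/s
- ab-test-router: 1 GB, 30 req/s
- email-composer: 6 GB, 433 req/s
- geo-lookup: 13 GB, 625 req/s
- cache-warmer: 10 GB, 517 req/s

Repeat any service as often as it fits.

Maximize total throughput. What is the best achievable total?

Ranking by ratio (throughput/GB): auth-service 86.75, email-composer 72.17, cache-warmer 51.70, geo-lookup 48.08.
Auth-service + ab-test-router uses 13 of the 13 GB and totals 1071.

1071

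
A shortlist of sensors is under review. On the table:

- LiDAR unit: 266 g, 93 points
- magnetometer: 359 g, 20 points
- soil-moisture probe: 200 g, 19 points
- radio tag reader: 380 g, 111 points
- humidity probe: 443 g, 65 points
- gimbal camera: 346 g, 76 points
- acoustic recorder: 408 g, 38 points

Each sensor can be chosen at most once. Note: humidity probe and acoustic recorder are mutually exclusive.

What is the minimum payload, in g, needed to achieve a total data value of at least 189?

646

Need the lightest bundle worth ≥ 189.
LiDAR unit + radio tag reader: 204 data value at 646 g.
Any bundle with less than 646 g falls short of 189.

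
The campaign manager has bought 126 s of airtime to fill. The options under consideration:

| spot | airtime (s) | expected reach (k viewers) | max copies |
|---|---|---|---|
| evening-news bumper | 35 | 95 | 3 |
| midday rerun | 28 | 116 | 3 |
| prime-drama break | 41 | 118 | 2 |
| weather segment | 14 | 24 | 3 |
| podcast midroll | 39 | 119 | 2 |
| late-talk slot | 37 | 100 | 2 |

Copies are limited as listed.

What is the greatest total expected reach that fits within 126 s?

Ranking by ratio (expected reach/s): midday rerun 4.14, podcast midroll 3.05, prime-drama break 2.88, evening-news bumper 2.71.
3×midday rerun + podcast midroll uses 123 of the 126 s and totals 467.

467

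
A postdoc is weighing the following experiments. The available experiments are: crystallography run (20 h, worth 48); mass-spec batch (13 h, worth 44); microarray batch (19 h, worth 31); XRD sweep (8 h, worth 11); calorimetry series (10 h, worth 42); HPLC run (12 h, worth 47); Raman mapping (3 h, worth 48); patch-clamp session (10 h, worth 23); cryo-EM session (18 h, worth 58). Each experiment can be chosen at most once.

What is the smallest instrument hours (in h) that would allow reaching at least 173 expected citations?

38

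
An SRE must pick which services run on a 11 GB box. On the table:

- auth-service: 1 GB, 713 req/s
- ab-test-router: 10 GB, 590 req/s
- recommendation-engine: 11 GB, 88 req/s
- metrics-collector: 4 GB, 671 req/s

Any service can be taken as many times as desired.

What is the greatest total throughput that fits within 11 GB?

7843

By throughput per GB: auth-service 713.00, metrics-collector 167.75, ab-test-router 59.00, recommendation-engine 8.00 lead.
11×auth-service uses 11 of the 11 GB and totals 7843.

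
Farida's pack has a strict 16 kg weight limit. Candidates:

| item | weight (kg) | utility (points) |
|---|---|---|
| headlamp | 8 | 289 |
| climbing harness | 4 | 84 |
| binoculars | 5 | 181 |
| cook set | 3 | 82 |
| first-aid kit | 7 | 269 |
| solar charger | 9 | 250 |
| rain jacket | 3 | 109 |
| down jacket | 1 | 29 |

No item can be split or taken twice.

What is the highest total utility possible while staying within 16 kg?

The ratio ordering already packs tightly: binoculars + first-aid kit + rain jacket + down jacket, 16 kg, 588.
The closest alternative, headlamp + first-aid kit + down jacket, reaches only 587.

588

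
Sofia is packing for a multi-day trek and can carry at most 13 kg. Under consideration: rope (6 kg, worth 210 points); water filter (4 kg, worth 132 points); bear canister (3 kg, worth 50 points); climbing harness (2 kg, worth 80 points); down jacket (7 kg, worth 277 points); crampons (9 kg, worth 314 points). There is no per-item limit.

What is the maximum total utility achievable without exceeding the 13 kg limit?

Filling by ratio: 6×climbing harness for 480, with 1 kg left unused.
The 6 kg tied up in 3×climbing harness is better spent on down jacket — total rises to 517 (13 kg).
No other feasible combination exceeds 517.

517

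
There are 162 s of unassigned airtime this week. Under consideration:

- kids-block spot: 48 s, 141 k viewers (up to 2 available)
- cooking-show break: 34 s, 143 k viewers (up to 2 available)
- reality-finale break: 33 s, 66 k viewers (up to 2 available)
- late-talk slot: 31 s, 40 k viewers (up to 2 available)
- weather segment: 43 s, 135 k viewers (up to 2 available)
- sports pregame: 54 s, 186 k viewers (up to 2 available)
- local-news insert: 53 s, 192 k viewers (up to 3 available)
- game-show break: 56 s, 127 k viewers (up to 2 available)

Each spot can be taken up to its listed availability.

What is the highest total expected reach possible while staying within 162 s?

Density check — cooking-show break 4.21, local-news insert 3.62, sports pregame 3.44, weather segment 3.14 are the best per s.
A density-first pass picks 2×cooking-show break + reality-finale break + local-news insert — 544 at 154 s.
Dropping 2×cooking-show break and reality-finale break frees 101 s; slotting in 2×local-news insert (106 s) lifts the total to 576 at 159 s.
Nothing else within 162 s beats 576.

576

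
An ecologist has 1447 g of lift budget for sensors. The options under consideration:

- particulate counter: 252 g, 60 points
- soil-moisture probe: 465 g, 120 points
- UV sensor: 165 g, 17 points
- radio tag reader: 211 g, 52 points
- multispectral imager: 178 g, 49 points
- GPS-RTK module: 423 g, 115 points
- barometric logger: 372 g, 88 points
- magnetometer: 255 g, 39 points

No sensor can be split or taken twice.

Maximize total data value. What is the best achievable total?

Taking the top-ratio sensors first gives soil-moisture probe + UV sensor + radio tag reader + multispectral imager + GPS-RTK module for 353 (1442 g).
Replace UV sensor and radio tag reader with barometric logger: the trade gains 19 net, giving 372 at 1438 g.
That's the maximum — no swap from here does better than 372.

372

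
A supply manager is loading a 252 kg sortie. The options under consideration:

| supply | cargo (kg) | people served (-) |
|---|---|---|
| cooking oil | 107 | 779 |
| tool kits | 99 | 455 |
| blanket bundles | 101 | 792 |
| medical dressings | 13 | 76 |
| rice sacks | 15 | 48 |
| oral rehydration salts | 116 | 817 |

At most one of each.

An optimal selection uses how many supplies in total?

4

Best achievable people served is 1733.
One optimal bundle: blanket bundles + medical dressings + rice sacks + oral rehydration salts (245 kg).
Any selection reaching 1733 contains exactly 4 supplies.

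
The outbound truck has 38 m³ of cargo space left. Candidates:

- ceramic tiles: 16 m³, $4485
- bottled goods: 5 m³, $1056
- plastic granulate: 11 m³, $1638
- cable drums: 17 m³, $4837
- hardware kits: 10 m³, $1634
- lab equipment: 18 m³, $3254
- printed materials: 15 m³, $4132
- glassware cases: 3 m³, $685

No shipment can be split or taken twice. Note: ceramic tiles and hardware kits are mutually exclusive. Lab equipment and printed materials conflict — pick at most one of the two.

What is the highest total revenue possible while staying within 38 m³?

Ranking by ratio (revenue/m³): cable drums 284.53, ceramic tiles 280.31, printed materials 275.47, glassware cases 228.33.
Filling by ratio: ceramic tiles + cable drums + glassware cases for 10007, with 2 m³ left unused.
The 3 m³ tied up in glassware cases is better spent on bottled goods — total rises to 10378 (38 m³).
Next best is bottled goods + cable drums + printed materials at 10025 (37 m³) — short by 353.

10378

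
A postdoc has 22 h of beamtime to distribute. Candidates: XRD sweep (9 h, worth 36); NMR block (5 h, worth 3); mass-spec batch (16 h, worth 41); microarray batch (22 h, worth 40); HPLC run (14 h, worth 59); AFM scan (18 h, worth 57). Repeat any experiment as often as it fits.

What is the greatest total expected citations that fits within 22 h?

By expected citations per h: HPLC run 4.21, XRD sweep 4.00, AFM scan 3.17 lead.
Greedy by ratio would take NMR block + HPLC run: 19 h used, total 62.
Dropping NMR block and HPLC run frees 19 h; slotting in 2×XRD sweep (18 h) lifts the total to 72 at 18 h.
Every other selection either busts 22 h or fails to beat 72.

72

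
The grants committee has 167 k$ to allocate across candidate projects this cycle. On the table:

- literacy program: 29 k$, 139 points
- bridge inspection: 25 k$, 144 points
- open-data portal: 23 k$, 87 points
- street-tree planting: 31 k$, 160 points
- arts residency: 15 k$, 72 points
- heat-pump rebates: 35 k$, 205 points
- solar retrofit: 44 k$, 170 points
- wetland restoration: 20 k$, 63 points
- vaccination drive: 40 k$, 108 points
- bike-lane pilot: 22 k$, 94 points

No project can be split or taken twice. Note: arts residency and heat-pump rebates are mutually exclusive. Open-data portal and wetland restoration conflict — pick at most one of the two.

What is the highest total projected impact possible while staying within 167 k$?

829

Best packing: literacy program + bridge inspection + open-data portal + street-tree planting + heat-pump rebates + bike-lane pilot — 165 k$, 829 total.
No other feasible combination exceeds 829.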